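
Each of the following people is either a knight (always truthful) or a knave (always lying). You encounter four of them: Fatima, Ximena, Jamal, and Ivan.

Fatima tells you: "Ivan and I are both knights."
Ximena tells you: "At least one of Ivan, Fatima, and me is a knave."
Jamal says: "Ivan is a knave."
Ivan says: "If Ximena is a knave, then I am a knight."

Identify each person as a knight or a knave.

Consider Fatima. Suppose Fatima is a knight.
Then no assignment of the remaining roles makes every statement match its speaker's type — contradiction.
So Fatima is a knave.
With that fixed, Ximena's statement is true, so Ximena is a knight.
With that fixed, Ivan's statement is true, so Ivan is a knight.
With that fixed, Jamal's statement is false, so Jamal is a knave.

Fatima: knave, Ximena: knight, Jamal: knave, Ivan: knight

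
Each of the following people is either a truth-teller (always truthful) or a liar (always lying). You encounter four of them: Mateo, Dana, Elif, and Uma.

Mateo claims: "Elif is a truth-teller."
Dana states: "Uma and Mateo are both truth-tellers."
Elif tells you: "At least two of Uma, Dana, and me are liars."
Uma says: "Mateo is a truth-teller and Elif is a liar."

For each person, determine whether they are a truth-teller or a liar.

Mateo: truth-teller, Dana: liar, Elif: truth-teller, Uma: liar

Consider Mateo. Suppose Mateo is a liar.
Then no assignment of the remaining roles makes every statement match its speaker's type — contradiction.
So Mateo is a truth-teller.
Consider Dana. Suppose Dana is a truth-teller.
Then no assignment of the remaining roles makes every statement match its speaker's type — contradiction.
So Dana is a liar.
Consider Elif. Suppose Elif is a liar.
Then Mateo's statement comes out false, contradicting Mateo being a truth-teller.
So Elif is a truth-teller.
With that fixed, Uma's statement is false, so Uma is a liar.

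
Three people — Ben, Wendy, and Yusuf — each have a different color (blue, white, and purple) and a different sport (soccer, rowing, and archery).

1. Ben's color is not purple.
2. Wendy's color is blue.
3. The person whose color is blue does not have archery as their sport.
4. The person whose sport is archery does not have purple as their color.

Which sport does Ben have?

archery

With clues 1–4, rowing and soccer are impossible for Ben's sport.
That leaves archery.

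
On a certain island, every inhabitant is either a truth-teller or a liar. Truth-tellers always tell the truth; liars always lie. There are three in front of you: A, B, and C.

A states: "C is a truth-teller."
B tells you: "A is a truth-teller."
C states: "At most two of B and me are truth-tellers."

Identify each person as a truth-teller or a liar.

Regardless of anyone's role, C's statement is true, so C is a truth-teller.
With that fixed, A's statement is true, so A is a truth-teller.
With that fixed, B's statement is true, so B is a truth-teller.

A: truth-teller, B: truth-teller, C: truth-teller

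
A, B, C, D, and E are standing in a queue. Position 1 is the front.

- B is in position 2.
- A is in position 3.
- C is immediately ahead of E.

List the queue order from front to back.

D, B, A, C, E

From clue 1: B → position 2.
From clues 1–2: A → position 3.
From clues 1–3: D → position 1, C → position 4, E → position 5.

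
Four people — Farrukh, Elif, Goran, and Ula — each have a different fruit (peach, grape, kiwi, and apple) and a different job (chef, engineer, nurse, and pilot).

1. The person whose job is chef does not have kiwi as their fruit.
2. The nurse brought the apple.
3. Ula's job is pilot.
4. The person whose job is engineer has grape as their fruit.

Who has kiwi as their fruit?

With clues 1–4, Elif, Farrukh, and Goran are impossible for the one with fruit kiwi.
That leaves Ula.

Ula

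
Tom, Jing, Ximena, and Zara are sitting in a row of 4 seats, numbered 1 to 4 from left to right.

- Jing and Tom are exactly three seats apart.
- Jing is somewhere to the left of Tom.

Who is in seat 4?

Tom

With clue 1, Ximena and Zara are ruled out for seat 4.
With clues 1–2, Jing is ruled out for seat 4.
So seat 4 is Tom.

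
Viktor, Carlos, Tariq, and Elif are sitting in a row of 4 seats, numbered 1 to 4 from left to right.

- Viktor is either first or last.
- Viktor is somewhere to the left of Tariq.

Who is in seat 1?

Viktor

With clues 1–2, Carlos, Elif, and Tariq are ruled out for seat 1.
So seat 1 is Viktor.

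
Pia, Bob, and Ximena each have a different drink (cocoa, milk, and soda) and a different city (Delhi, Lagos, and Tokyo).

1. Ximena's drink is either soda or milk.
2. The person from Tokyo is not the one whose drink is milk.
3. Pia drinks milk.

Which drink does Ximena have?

Clue 1 rules out cocoa for Ximena's drink.
With clues 1–3, milk is impossible for Ximena's drink.
That leaves soda.

soda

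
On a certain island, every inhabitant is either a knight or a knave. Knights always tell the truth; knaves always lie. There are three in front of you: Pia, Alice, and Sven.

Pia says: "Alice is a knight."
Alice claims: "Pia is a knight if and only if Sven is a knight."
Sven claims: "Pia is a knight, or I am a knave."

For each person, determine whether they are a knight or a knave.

Pia: knight, Alice: knight, Sven: knight

Consider Pia. Suppose Pia is a knave.
Then whichever role Sven has, Sven's statement has the wrong truth value — contradiction.
So Pia is a knight.
With that fixed, Sven's statement is true, so Sven is a knight.
With that fixed, Alice's statement is true, so Alice is a knight.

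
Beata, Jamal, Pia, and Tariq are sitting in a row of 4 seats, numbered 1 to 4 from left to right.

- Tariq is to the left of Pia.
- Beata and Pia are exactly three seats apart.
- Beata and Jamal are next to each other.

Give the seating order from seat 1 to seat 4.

From clue 1: Pia is in {2,3,4}.
From clues 1–2: Beata → seat 1, Pia → seat 4.
From clues 1–3: Jamal → seat 2, Tariq → seat 3.

Beata, Jamal, Tariq, Pia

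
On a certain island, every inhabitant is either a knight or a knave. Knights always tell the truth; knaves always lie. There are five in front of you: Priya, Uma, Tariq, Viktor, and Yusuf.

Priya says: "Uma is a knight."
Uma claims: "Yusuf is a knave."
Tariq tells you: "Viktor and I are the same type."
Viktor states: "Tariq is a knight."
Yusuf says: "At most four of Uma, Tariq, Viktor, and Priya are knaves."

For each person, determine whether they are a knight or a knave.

Regardless of anyone's role, Yusuf's statement is true, so Yusuf is a knight.
With that fixed, Uma's statement is false, so Uma is a knave.
With that fixed, Priya's statement is false, so Priya is a knave.
Consider Tariq. Suppose Tariq is a knave.
Then no assignment of the remaining roles makes every statement match its speaker's type — contradiction.
So Tariq is a knight.
With that fixed, Viktor's statement is true, so Viktor is a knight.

Priya: knave, Uma: knave, Tariq: knight, Viktor: knight, Yusuf: knight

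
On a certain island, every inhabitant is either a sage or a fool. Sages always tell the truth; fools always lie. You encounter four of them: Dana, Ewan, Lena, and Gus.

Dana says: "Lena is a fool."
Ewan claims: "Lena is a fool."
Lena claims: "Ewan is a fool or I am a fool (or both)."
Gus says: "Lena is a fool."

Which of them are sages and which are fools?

Consider Dana. Suppose Dana is a sage.
Then no assignment of the remaining roles makes every statement match its speaker's type — contradiction.
So Dana is a fool.
Consider Ewan. Suppose Ewan is a sage.
Then whichever role Lena has, Lena's statement has the wrong truth value — contradiction.
So Ewan is a fool.
With that fixed, Lena's statement is true, so Lena is a sage.
With that fixed, Gus's statement is false, so Gus is a fool.

Dana: fool, Ewan: fool, Lena: sage, Gus: fool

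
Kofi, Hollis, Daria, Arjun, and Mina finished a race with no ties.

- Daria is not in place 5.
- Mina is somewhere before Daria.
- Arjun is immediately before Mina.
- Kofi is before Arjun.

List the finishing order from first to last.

Kofi, Arjun, Mina, Daria, Hollis

From clue 1: Daria is in {1,2,3,4}.
From clues 1–2: Daria is in {2,3,4}.
From clues 1–3: Daria is in {3,4}.
From clues 1–4: Kofi → place 1, Arjun → place 2, Mina → place 3, Daria → place 4, Hollis → place 5.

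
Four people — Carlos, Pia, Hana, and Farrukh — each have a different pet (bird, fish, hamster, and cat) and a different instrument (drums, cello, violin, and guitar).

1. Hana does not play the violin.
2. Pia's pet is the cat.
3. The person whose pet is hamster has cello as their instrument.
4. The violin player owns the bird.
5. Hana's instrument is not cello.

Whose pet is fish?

Hana

With clues 1–2, Pia is impossible for the one with pet fish.
With clues 1–5, Carlos and Farrukh are impossible for the one with pet fish.
That leaves Hana.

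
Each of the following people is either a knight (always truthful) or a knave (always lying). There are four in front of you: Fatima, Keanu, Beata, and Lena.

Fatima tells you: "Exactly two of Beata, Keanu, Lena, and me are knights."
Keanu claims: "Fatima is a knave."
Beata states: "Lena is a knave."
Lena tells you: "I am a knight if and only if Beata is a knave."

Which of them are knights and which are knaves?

Fatima: knight, Keanu: knave, Beata: knave, Lena: knight

Consider Fatima. Suppose Fatima is a knave.
Then no assignment of the remaining roles makes every statement match its speaker's type — contradiction.
So Fatima is a knight.
With that fixed, Keanu's statement is false, so Keanu is a knave.
Consider Beata. Suppose Beata is a knight.
Then whichever role Lena has, Lena's statement has the wrong truth value — contradiction.
So Beata is a knave.
Consider Lena. Suppose Lena is a knave.
Then Fatima's statement comes out false, contradicting Fatima being a knight.
So Lena is a knight.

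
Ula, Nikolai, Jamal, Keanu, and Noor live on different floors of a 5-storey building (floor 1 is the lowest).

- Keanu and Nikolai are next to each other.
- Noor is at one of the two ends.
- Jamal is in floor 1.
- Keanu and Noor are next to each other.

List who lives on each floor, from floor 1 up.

Jamal, Ula, Nikolai, Keanu, Noor

From clues 1–2: Noor is in {1,5}.
From clues 1–3: Jamal → floor 1, Noor → floor 5.
From clues 1–4: Ula → floor 2, Nikolai → floor 3, Keanu → floor 4.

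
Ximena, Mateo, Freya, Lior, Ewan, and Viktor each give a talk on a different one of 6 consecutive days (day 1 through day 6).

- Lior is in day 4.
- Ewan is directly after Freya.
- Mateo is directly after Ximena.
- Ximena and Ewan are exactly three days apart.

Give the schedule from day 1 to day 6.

From clue 1: Lior → day 4.
From clues 1–2: Freya is in {1,2,5}.
From clues 1–3: Viktor is in {1,3}.
From clues 1–4: Freya → day 1, Ewan → day 2, Viktor → day 3, Ximena → day 5, Mateo → day 6.

Freya, Ewan, Viktor, Lior, Ximena, Mateo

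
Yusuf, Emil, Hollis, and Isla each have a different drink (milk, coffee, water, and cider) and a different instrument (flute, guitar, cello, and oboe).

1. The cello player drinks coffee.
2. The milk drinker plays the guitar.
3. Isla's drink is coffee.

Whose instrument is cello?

With clues 1–3, Emil, Hollis, and Yusuf are impossible for the one with instrument cello.
That leaves Isla.

Isla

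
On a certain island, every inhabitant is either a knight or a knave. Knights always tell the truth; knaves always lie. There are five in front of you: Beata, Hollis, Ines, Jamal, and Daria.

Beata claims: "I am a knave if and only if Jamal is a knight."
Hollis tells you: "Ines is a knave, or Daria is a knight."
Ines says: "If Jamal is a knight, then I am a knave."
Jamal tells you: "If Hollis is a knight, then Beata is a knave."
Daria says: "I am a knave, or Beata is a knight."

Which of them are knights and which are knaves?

Consider Beata. Suppose Beata is a knave.
Then whichever role Daria has, Daria's statement has the wrong truth value — contradiction.
So Beata is a knight.
With that fixed, Daria's statement is true, so Daria is a knight.
With that fixed, Hollis's statement is true, so Hollis is a knight.
With that fixed, Jamal's statement is false, so Jamal is a knave.
With that fixed, Ines's statement is true, so Ines is a knight.

Beata: knight, Hollis: knight, Ines: knight, Jamal: knave, Daria: knight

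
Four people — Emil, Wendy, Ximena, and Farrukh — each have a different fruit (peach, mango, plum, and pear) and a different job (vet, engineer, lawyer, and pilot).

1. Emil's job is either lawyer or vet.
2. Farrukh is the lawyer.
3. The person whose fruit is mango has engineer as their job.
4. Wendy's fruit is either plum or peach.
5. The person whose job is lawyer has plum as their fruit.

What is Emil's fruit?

pear

With clues 1–3, mango is impossible for Emil's fruit.
With clues 1–5, peach and plum are impossible for Emil's fruit.
That leaves pear.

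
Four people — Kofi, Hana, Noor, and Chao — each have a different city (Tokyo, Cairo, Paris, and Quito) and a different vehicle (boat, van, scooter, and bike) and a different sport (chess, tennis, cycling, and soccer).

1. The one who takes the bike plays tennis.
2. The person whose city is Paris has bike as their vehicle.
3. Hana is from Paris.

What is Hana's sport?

tennis

With clues 1–3, chess, cycling, and soccer are impossible for Hana's sport.
That leaves tennis.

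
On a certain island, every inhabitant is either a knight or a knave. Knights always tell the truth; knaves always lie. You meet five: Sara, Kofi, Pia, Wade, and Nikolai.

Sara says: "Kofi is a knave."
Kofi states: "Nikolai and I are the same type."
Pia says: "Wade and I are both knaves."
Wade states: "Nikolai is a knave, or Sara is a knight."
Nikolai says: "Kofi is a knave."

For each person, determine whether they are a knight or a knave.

Consider Sara. Suppose Sara is a knave.
Then no assignment of the remaining roles makes every statement match its speaker's type — contradiction.
So Sara is a knight.
With that fixed, Wade's statement is true, so Wade is a knight.
With that fixed, Pia's statement is false, so Pia is a knave.
Consider Kofi. Suppose Kofi is a knight.
Then Sara's statement comes out false, contradicting Sara being a knight.
So Kofi is a knave.
With that fixed, Nikolai's statement is true, so Nikolai is a knight.

Sara: knight, Kofi: knave, Pia: knave, Wade: knight, Nikolai: knight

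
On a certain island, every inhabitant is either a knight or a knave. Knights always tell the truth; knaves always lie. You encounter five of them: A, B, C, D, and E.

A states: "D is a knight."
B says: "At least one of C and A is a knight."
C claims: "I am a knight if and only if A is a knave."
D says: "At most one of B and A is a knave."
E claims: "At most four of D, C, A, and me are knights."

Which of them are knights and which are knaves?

A: knave, B: knave, C: knave, D: knave, E: knight

Regardless of anyone's role, E's statement is true, so E is a knight.
Consider A. Suppose A is a knight.
Then whichever role C has, C's statement has the wrong truth value — contradiction.
So A is a knave.
Consider B. Suppose B is a knight.
Then no assignment of the remaining roles makes every statement match its speaker's type — contradiction.
So B is a knave.
With that fixed, D's statement is false, so D is a knave.
Consider C. Suppose C is a knight.
Then B's statement comes out true, contradicting B being a knave.
So C is a knave.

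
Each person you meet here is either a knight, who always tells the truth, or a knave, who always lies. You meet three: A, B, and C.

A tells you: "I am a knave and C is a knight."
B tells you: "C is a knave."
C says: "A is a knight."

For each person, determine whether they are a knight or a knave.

A: knave, B: knight, C: knave

Consider A. Suppose A is a knight.
Then A's own statement would have to be true, but it can't be — contradiction.
So A is a knave.
With that fixed, C's statement is false, so C is a knave.
With that fixed, B's statement is true, so B is a knight.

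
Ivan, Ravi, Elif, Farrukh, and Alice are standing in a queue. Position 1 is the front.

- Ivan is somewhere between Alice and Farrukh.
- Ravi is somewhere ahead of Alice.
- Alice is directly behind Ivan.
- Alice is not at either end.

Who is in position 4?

Alice

With clues 1–3, Elif, Farrukh, and Ravi are ruled out for position 4.
With clues 1–4, Ivan is ruled out for position 4.
So position 4 is Alice.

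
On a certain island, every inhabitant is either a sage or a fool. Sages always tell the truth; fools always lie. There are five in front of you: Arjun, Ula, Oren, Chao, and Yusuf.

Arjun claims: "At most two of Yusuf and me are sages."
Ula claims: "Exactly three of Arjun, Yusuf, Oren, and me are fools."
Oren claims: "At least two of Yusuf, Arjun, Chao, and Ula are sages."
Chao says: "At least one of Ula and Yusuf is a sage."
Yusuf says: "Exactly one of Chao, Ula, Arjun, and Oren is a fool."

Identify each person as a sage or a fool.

Regardless of anyone's role, Arjun's statement is true, so Arjun is a sage.
Consider Ula. Suppose Ula is a sage.
Then Ula's own statement would have to be true, but it can't be — contradiction.
So Ula is a fool.
Consider Oren. Suppose Oren is a fool.
Then no assignment of the remaining roles makes every statement match its speaker's type — contradiction.
So Oren is a sage.
Consider Chao. Suppose Chao is a fool.
Then no assignment of the remaining roles makes every statement match its speaker's type — contradiction.
So Chao is a sage.
With that fixed, Yusuf's statement is true, so Yusuf is a sage.

Arjun: sage, Ula: fool, Oren: sage, Chao: sage, Yusuf: sage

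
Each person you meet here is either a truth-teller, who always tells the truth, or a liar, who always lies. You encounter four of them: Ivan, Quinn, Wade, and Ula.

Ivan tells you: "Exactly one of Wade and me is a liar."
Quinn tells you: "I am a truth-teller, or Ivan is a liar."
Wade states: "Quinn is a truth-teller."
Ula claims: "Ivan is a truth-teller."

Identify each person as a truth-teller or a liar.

Ivan: truth-teller, Quinn: liar, Wade: liar, Ula: truth-teller

Consider Ivan. Suppose Ivan is a liar.
Then no assignment of the remaining roles makes every statement match its speaker's type — contradiction.
So Ivan is a truth-teller.
With that fixed, Ula's statement is true, so Ula is a truth-teller.
Consider Quinn. Suppose Quinn is a truth-teller.
Then no assignment of the remaining roles makes every statement match its speaker's type — contradiction.
So Quinn is a liar.
With that fixed, Wade's statement is false, so Wade is a liar.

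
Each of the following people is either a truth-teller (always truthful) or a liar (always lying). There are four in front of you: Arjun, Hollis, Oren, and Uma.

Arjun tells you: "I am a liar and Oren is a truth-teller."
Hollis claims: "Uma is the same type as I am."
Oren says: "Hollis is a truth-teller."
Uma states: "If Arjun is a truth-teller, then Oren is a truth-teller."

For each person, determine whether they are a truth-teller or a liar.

Consider Arjun. Suppose Arjun is a truth-teller.
Then Arjun's own statement would have to be true, but it can't be — contradiction.
So Arjun is a liar.
With that fixed, Uma's statement is true, so Uma is a truth-teller.
Consider Hollis. Suppose Hollis is a truth-teller.
Then no assignment of the remaining roles makes every statement match its speaker's type — contradiction.
So Hollis is a liar.
With that fixed, Oren's statement is false, so Oren is a liar.

Arjun: liar, Hollis: liar, Oren: liar, Uma: truth-teller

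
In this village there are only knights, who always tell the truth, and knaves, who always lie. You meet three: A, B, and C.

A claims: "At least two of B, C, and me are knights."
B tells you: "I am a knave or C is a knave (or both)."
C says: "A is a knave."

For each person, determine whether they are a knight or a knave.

Consider A. Suppose A is a knave.
Then no assignment of the remaining roles makes every statement match its speaker's type — contradiction.
So A is a knight.
With that fixed, C's statement is false, so C is a knave.
With that fixed, B's statement is true, so B is a knight.

A: knight, B: knight, C: knave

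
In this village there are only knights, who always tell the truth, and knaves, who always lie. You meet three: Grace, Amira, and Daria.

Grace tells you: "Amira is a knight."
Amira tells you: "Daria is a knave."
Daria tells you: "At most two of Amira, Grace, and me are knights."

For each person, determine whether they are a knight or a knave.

Grace: knave, Amira: knave, Daria: knight

Consider Grace. Suppose Grace is a knight.
Then no assignment of the remaining roles makes every statement match its speaker's type — contradiction.
So Grace is a knave.
With that fixed, Daria's statement is true, so Daria is a knight.
With that fixed, Amira's statement is false, so Amira is a knave.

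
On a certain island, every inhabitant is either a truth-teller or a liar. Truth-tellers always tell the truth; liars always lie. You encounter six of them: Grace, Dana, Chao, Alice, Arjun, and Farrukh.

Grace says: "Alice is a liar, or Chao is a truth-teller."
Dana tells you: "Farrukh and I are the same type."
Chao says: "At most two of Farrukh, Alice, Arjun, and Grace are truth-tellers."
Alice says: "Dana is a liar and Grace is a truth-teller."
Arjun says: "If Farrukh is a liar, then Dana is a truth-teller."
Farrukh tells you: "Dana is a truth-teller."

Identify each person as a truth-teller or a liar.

Grace: truth-teller, Dana: truth-teller, Chao: liar, Alice: liar, Arjun: truth-teller, Farrukh: truth-teller

Consider Grace. Suppose Grace is a liar.
Then no assignment of the remaining roles makes every statement match its speaker's type — contradiction.
So Grace is a truth-teller.
Consider Dana. Suppose Dana is a liar.
Then no assignment of the remaining roles makes every statement match its speaker's type — contradiction.
So Dana is a truth-teller.
With that fixed, Alice's statement is false, so Alice is a liar.
With that fixed, Arjun's statement is true, so Arjun is a truth-teller.
With that fixed, Farrukh's statement is true, so Farrukh is a truth-teller.
With that fixed, Chao's statement is false, so Chao is a liar.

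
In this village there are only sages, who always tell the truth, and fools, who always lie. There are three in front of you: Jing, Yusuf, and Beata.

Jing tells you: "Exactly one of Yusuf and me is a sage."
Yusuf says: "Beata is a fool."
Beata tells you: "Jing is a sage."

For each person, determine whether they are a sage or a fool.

Jing: sage, Yusuf: fool, Beata: sage

Consider Jing. Suppose Jing is a fool.
Then no assignment of the remaining roles makes every statement match its speaker's type — contradiction.
So Jing is a sage.
With that fixed, Beata's statement is true, so Beata is a sage.
With that fixed, Yusuf's statement is false, so Yusuf is a fool.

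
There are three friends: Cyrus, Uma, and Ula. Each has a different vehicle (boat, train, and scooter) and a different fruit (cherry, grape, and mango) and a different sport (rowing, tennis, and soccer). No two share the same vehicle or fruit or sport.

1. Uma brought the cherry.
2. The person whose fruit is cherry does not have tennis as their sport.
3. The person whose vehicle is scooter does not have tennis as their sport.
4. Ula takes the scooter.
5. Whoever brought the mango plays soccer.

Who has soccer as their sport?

With clues 1–4, Cyrus is impossible for the one with sport soccer.
With clues 1–5, Uma is impossible for the one with sport soccer.
That leaves Ula.

Ula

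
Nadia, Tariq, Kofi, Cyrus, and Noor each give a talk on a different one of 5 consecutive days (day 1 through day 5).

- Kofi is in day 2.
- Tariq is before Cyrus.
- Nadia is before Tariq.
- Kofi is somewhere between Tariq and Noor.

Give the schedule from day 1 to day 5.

From clue 1: Kofi → day 2.
From clues 1–2: Tariq is in {1,3,4}.
From clues 1–3: Nadia is in {1,3}.
From clues 1–4: Noor → day 1, Nadia → day 3, Tariq → day 4, Cyrus → day 5.

Noor, Kofi, Nadia, Tariq, Cyrus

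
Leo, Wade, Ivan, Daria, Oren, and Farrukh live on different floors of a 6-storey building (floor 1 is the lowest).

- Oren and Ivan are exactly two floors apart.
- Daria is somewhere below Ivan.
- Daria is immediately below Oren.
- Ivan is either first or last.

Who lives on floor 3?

With clues 1–3, Ivan is ruled out for floor 3.
With clues 1–4, Farrukh, Leo, Oren, and Wade are ruled out for floor 3.
So floor 3 is Daria.

Daria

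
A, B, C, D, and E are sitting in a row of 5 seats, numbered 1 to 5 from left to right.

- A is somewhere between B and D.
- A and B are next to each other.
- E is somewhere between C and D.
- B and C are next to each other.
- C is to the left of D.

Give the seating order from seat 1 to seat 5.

From clue 1: A is in {2,3,4}.
From clues 1–3: E is in {2,4}.
From clues 1–4: A → seat 3.
From clues 1–5: C → seat 1, B → seat 2, E → seat 4, D → seat 5.

C, B, A, E, D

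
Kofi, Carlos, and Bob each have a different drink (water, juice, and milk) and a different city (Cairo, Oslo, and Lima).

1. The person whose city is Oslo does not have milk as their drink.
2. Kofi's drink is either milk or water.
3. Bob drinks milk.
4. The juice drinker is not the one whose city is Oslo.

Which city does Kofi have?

Oslo

With clues 1–4, Cairo and Lima are impossible for Kofi's city.
That leaves Oslo.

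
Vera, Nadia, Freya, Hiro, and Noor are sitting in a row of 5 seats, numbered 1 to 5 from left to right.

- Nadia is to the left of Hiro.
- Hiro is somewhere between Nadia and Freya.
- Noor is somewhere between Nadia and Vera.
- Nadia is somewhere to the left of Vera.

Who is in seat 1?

Nadia

With clue 1, Hiro is ruled out for seat 1.
With clues 1–2, Freya is ruled out for seat 1.
With clues 1–3, Noor is ruled out for seat 1.
With clues 1–4, Vera is ruled out for seat 1.
So seat 1 is Nadia.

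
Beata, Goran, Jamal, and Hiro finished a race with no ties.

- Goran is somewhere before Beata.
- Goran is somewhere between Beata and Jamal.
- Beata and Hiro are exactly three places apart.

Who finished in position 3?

Goran

With clues 1–2, Jamal is ruled out for place 3.
With clues 1–3, Beata and Hiro are ruled out for place 3.
So place 3 is Goran.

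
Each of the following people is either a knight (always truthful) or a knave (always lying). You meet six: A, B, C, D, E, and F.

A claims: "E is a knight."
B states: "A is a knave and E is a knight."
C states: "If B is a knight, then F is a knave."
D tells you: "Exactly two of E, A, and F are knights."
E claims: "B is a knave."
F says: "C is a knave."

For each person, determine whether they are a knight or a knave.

Consider A. Suppose A is a knave.
Then no assignment of the remaining roles makes every statement match its speaker's type — contradiction.
So A is a knight.
With that fixed, B's statement is false, so B is a knave.
With that fixed, C's statement is true, so C is a knight.
With that fixed, E's statement is true, so E is a knight.
With that fixed, F's statement is false, so F is a knave.
With that fixed, D's statement is true, so D is a knight.

A: knight, B: knave, C: knight, D: knight, E: knight, F: knave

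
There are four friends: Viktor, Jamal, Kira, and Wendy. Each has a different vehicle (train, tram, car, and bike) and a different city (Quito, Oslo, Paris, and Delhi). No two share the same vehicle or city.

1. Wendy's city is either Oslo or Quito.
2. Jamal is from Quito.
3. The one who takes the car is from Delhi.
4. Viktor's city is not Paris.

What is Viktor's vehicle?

car

With clues 1–4, bike, train, and tram are impossible for Viktor's vehicle.
That leaves car.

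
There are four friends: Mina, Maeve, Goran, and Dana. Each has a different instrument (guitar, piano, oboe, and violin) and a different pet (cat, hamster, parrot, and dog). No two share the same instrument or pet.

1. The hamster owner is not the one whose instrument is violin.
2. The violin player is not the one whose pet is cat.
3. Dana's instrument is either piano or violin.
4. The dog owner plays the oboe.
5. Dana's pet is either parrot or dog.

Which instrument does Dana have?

violin

With clues 1–3, guitar and oboe are impossible for Dana's instrument.
With clues 1–5, piano is impossible for Dana's instrument.
That leaves violin.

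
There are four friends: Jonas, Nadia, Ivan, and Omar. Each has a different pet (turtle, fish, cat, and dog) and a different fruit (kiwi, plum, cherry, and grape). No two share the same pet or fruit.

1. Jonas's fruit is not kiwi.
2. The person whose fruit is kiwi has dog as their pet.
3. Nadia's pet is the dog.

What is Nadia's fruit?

With clues 1–3, cherry, grape, and plum are impossible for Nadia's fruit.
That leaves kiwi.

kiwi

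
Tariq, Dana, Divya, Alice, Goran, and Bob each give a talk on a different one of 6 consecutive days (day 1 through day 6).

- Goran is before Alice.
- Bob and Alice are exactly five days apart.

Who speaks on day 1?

Bob

With clue 1, Alice is ruled out for day 1.
With clues 1–2, Dana, Divya, Goran, and Tariq are ruled out for day 1.
So day 1 is Bob.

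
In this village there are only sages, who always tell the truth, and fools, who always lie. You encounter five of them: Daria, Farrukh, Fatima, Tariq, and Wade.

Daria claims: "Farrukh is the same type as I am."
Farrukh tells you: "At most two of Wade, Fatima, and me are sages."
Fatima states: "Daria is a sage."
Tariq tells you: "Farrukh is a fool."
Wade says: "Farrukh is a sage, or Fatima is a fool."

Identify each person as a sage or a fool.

Daria: fool, Farrukh: sage, Fatima: fool, Tariq: fool, Wade: sage

Consider Daria. Suppose Daria is a sage.
Then no assignment of the remaining roles makes every statement match its speaker's type — contradiction.
So Daria is a fool.
With that fixed, Fatima's statement is false, so Fatima is a fool.
With that fixed, Wade's statement is true, so Wade is a sage.
With that fixed, Farrukh's statement is true, so Farrukh is a sage.
With that fixed, Tariq's statement is false, so Tariq is a fool.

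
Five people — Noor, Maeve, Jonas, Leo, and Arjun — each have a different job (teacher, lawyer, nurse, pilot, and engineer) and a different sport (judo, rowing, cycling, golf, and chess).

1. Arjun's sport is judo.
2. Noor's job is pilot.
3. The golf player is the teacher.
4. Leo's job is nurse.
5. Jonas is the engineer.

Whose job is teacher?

Maeve

With clues 1–2, Noor is impossible for the one with job teacher.
With clues 1–3, Arjun is impossible for the one with job teacher.
With clues 1–4, Leo is impossible for the one with job teacher.
With clues 1–5, Jonas is impossible for the one with job teacher.
That leaves Maeve.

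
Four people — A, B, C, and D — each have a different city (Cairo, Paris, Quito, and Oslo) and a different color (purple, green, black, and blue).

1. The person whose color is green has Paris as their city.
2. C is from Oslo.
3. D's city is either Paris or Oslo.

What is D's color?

With clues 1–3, black, blue, and purple are impossible for D's color.
That leaves green.

green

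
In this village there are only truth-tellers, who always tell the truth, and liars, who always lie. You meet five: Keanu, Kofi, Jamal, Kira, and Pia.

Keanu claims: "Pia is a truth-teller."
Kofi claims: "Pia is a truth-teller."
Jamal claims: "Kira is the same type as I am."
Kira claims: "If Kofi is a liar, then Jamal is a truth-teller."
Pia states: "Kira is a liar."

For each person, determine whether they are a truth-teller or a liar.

Consider Keanu. Suppose Keanu is a truth-teller.
Then no assignment of the remaining roles makes every statement match its speaker's type — contradiction.
So Keanu is a liar.
Consider Kofi. Suppose Kofi is a truth-teller.
Then no assignment of the remaining roles makes every statement match its speaker's type — contradiction.
So Kofi is a liar.
Consider Jamal. Suppose Jamal is a liar.
Then no assignment of the remaining roles makes every statement match its speaker's type — contradiction.
So Jamal is a truth-teller.
With that fixed, Kira's statement is true, so Kira is a truth-teller.
With that fixed, Pia's statement is false, so Pia is a liar.

Keanu: liar, Kofi: liar, Jamal: truth-teller, Kira: truth-teller, Pia: liar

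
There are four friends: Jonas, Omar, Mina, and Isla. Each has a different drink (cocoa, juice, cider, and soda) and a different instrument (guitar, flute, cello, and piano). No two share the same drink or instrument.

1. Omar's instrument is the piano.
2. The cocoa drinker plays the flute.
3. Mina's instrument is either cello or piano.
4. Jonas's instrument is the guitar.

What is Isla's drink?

With clues 1–4, cider, juice, and soda are impossible for Isla's drink.
That leaves cocoa.

cocoa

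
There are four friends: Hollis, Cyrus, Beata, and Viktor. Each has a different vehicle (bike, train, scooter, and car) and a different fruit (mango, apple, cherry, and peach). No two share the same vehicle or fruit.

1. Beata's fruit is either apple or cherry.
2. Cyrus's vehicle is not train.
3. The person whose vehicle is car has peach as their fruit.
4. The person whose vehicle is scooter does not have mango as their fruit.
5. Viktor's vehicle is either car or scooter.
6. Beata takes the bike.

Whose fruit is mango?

Clue 1 rules out Beata for the one with fruit mango.
With clues 1–5, Viktor is impossible for the one with fruit mango.
With clues 1–6, Cyrus is impossible for the one with fruit mango.
That leaves Hollis.

Hollis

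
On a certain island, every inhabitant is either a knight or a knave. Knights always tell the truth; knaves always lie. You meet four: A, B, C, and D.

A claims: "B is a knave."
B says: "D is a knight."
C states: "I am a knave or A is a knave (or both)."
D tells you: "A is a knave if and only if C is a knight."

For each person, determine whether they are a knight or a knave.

Consider A. Suppose A is a knight.
Then whichever role C has, C's statement has the wrong truth value — contradiction.
So A is a knave.
With that fixed, C's statement is true, so C is a knight.
With that fixed, D's statement is true, so D is a knight.
With that fixed, B's statement is true, so B is a knight.

A: knave, B: knight, C: knight, D: knight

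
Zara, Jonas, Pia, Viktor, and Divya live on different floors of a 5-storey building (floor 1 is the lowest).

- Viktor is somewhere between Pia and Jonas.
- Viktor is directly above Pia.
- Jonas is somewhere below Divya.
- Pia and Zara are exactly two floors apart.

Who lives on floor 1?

Pia

With clue 1, Viktor is ruled out for floor 1.
With clues 1–2, Jonas is ruled out for floor 1.
With clues 1–3, Divya is ruled out for floor 1.
With clues 1–4, Zara is ruled out for floor 1.
So floor 1 is Pia.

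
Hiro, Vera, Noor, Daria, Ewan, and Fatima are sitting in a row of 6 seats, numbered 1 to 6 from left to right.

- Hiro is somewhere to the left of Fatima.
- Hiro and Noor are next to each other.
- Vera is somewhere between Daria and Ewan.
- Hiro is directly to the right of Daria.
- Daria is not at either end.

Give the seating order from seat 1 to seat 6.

From clue 1: Hiro is in {1,2,3,4,5}.
From clues 1–2: Fatima is in {3,4,5,6}.
From clues 1–3: Vera is in {2,4,5}.
From clues 1–4: Hiro is in {2,4}.
From clues 1–5: Ewan → seat 1, Vera → seat 2, Daria → seat 3, Hiro → seat 4, Noor → seat 5, Fatima → seat 6.

Ewan, Vera, Daria, Hiro, Noor, Fatima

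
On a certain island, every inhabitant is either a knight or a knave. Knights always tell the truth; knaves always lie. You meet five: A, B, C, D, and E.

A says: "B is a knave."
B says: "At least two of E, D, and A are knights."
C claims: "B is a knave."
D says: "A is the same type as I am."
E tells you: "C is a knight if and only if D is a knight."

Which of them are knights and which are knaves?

Consider A. Suppose A is a knave.
Then whichever role D has, D's statement has the wrong truth value — contradiction.
So A is a knight.
Consider B. Suppose B is a knight.
Then A's statement comes out false, contradicting A being a knight.
So B is a knave.
With that fixed, C's statement is true, so C is a knight.
Consider D. Suppose D is a knight.
Then B's statement comes out true, contradicting B being a knave.
So D is a knave.
With that fixed, E's statement is false, so E is a knave.

A: knight, B: knave, C: knight, D: knave, E: knave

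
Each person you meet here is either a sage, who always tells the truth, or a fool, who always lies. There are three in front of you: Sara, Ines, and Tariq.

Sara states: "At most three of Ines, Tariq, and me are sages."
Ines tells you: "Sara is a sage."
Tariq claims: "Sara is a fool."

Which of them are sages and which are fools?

Sara: sage, Ines: sage, Tariq: fool

Regardless of anyone's role, Sara's statement is true, so Sara is a sage.
With that fixed, Ines's statement is true, so Ines is a sage.
With that fixed, Tariq's statement is false, so Tariq is a fool.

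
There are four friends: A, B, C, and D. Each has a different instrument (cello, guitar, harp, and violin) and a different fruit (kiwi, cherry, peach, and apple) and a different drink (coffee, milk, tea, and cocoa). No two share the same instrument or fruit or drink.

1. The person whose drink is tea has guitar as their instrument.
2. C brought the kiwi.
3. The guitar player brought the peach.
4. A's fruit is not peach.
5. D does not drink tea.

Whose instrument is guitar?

With clues 1–3, C is impossible for the one with instrument guitar.
With clues 1–4, A is impossible for the one with instrument guitar.
With clues 1–5, D is impossible for the one with instrument guitar.
That leaves B.

B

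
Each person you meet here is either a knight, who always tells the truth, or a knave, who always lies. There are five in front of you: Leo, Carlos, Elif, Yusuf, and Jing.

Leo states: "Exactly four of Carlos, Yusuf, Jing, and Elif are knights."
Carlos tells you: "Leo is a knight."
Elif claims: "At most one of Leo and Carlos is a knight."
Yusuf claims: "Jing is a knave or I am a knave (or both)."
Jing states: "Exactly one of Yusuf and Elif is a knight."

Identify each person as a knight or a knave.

Leo: knave, Carlos: knave, Elif: knight, Yusuf: knight, Jing: knave

Consider Leo. Suppose Leo is a knight.
Then no assignment of the remaining roles makes every statement match its speaker's type — contradiction.
So Leo is a knave.
With that fixed, Carlos's statement is false, so Carlos is a knave.
With that fixed, Elif's statement is true, so Elif is a knight.
Consider Yusuf. Suppose Yusuf is a knave.
Then Yusuf's own statement would have to be false, but it can't be — contradiction.
So Yusuf is a knight.
With that fixed, Jing's statement is false, so Jing is a knave.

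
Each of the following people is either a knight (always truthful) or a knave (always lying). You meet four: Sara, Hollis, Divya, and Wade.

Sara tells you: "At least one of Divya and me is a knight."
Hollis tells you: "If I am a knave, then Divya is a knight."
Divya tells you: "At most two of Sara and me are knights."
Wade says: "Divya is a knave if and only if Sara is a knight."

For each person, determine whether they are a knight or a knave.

Regardless of anyone's role, Divya's statement is true, so Divya is a knight.
With that fixed, Sara's statement is true, so Sara is a knight.
With that fixed, Hollis's statement is true, so Hollis is a knight.
With that fixed, Wade's statement is false, so Wade is a knave.

Sara: knight, Hollis: knight, Divya: knight, Wade: knave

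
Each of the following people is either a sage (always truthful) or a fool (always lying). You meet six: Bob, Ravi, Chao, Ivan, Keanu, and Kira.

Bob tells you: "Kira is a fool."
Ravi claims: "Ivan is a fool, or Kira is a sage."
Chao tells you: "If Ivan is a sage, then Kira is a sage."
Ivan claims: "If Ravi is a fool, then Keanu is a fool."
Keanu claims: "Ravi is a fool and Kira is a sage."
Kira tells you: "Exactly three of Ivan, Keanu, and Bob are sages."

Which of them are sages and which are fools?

Consider Bob. Suppose Bob is a fool.
Then no assignment of the remaining roles makes every statement match its speaker's type — contradiction.
So Bob is a sage.
Consider Ravi. Suppose Ravi is a sage.
Then no assignment of the remaining roles makes every statement match its speaker's type — contradiction.
So Ravi is a fool.
Consider Chao. Suppose Chao is a sage.
Then no assignment of the remaining roles makes every statement match its speaker's type — contradiction.
So Chao is a fool.
Consider Ivan. Suppose Ivan is a fool.
Then Ravi's statement comes out true, contradicting Ravi being a fool.
So Ivan is a sage.
Consider Keanu. Suppose Keanu is a sage.
Then Ivan's statement comes out false, contradicting Ivan being a sage.
So Keanu is a fool.
With that fixed, Kira's statement is false, so Kira is a fool.

Bob: sage, Ravi: fool, Chao: fool, Ivan: sage, Keanu: fool, Kira: fool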